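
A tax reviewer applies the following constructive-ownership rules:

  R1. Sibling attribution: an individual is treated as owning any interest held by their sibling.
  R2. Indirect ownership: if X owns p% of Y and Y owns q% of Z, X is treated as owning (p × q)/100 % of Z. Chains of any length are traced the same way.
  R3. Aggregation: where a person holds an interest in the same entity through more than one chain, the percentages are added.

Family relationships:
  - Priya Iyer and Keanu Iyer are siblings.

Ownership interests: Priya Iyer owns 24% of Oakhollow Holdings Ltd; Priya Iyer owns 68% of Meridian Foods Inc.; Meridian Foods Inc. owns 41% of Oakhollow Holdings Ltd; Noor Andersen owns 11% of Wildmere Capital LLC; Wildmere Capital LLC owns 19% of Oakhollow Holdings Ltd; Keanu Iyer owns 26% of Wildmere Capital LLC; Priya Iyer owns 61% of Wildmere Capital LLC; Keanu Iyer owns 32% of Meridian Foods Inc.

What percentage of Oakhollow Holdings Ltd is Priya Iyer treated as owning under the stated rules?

81.53%

By sibling attribution (R1), Priya Iyer is treated as also owning Keanu Iyer's interest in Wildmere Capital LLC, giving 61% + 26% = 87%.
By sibling attribution (R1), Priya Iyer is treated as also owning Keanu Iyer's interest in Meridian Foods Inc, giving 68% + 32% = 100%.
Chain via Wildmere Capital LLC (R2): 87% × 19% = 16.53% of Oakhollow Holdings Ltd.
Chain via Meridian Foods Inc. (R2): 100% × 41% = 41% of Oakhollow Holdings Ltd.
Direct interest in Oakhollow Holdings Ltd: 24%.
Aggregating (R3): 16.53% + 41% + 24% = 81.53%.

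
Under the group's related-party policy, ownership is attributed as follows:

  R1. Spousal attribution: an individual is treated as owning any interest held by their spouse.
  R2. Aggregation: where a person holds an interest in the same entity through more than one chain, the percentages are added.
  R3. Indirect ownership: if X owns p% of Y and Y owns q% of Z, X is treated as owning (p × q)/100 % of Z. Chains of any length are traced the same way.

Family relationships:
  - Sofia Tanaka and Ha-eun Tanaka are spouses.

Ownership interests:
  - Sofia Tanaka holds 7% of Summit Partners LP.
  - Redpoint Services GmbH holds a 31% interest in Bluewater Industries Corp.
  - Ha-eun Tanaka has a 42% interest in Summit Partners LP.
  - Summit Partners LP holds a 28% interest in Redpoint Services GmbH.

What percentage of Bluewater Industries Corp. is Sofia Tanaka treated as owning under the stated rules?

4.2532%

By spousal attribution (R1), Sofia Tanaka is treated as also owning Ha-eun Tanaka's interest in Summit Partners LP, giving 7% + 42% = 49%.
Chain via Summit Partners LP → Redpoint Services GmbH (R3): 49% × 28% × 31% = 4.2532% of Bluewater Industries Corp.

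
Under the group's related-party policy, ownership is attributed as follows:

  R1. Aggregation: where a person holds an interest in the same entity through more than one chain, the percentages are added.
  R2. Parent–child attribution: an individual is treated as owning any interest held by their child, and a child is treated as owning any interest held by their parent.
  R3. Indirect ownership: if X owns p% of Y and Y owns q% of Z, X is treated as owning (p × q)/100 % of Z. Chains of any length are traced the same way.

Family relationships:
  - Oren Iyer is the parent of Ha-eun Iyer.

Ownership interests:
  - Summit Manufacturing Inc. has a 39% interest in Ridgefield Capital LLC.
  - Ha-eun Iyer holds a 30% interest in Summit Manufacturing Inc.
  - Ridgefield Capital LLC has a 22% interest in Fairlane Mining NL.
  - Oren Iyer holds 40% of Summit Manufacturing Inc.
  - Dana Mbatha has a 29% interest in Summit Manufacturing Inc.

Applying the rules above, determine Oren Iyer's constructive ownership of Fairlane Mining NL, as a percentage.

6.006%

By parent–child attribution (R2), Oren Iyer is treated as also owning Ha-eun Iyer's interest in Summit Manufacturing Inc, giving 40% + 30% = 70%.
Chain via Summit Manufacturing Inc. → Ridgefield Capital LLC (R3): 70% × 39% × 22% = 6.006% of Fairlane Mining NL.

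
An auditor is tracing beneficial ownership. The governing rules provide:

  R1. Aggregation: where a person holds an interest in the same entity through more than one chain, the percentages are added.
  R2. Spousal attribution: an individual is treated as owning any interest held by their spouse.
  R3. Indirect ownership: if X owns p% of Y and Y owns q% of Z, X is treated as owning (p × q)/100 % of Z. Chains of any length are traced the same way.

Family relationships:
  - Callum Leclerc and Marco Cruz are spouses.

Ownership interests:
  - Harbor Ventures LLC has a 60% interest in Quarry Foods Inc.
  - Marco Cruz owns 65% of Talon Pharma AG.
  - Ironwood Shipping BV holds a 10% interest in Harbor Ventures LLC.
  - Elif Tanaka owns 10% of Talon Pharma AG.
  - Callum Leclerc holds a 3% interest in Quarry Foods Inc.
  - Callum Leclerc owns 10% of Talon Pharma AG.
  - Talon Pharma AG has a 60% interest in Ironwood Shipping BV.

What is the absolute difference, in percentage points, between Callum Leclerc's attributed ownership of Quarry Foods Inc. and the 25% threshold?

19.3

By spousal attribution (R2), Callum Leclerc is treated as also owning Marco Cruz's interest in Talon Pharma AG, giving 10% + 65% = 75%.
Chain via Talon Pharma AG → Ironwood Shipping BV → Harbor Ventures LLC (R3): 75% × 60% × 10% × 60% = 2.7% of Quarry Foods Inc.
Direct interest in Quarry Foods Inc: 3%.
Aggregating (R1): 2.7% + 3% = 5.7%.
5.7% falls short of the 25% threshold by 19.3 percentage points.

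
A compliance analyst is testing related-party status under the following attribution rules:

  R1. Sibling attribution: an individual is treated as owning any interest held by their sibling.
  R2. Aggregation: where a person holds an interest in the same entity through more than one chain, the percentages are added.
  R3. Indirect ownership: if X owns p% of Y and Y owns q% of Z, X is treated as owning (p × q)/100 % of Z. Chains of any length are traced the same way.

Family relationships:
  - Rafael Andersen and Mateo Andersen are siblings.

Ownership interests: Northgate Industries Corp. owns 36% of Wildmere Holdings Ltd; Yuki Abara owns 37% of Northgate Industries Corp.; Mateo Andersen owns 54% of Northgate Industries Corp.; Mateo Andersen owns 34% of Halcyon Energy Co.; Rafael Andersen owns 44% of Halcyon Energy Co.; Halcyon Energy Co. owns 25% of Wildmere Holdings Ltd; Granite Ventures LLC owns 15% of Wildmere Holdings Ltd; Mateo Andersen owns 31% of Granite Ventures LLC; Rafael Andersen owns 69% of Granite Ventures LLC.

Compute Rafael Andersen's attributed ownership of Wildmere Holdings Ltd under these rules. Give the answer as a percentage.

53.94%

By sibling attribution (R1), Rafael Andersen is treated as also owning Mateo Andersen's interest in Halcyon Energy Co, giving 44% + 34% = 78%.
By sibling attribution (R1), Rafael Andersen is treated as also owning Mateo Andersen's interest in Granite Ventures LLC, giving 69% + 31% = 100%.
By sibling attribution (R1), Rafael Andersen is treated as owning Mateo Andersen's 54% interest in Northgate Industries Corp.
Chain via Halcyon Energy Co. (R3): 78% × 25% = 19.5% of Wildmere Holdings Ltd.
Chain via Granite Ventures LLC (R3): 100% × 15% = 15% of Wildmere Holdings Ltd.
Chain via Northgate Industries Corp. (R3): 54% × 36% = 19.44% of Wildmere Holdings Ltd.
Aggregating (R2): 19.5% + 15% + 19.44% = 53.94%.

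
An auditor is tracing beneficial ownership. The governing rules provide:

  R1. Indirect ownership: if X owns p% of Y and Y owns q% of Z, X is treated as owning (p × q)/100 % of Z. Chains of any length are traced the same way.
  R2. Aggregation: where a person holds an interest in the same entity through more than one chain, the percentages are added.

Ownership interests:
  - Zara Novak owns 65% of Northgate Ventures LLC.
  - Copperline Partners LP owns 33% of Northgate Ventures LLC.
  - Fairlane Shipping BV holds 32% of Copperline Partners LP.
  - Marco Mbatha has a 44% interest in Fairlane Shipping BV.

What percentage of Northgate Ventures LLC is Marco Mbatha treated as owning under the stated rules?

Chain via Fairlane Shipping BV → Copperline Partners LP (R1): 44% × 32% × 33% = 4.6464% of Northgate Ventures LLC.

4.6464%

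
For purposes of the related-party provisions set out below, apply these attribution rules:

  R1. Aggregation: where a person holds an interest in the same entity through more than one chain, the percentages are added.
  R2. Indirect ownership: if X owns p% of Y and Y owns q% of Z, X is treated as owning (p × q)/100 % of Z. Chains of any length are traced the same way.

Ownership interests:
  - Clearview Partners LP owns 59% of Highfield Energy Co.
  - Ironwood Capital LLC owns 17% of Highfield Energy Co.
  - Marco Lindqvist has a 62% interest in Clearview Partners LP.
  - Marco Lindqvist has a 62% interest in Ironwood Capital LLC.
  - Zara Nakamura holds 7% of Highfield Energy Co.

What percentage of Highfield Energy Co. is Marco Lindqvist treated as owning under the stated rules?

Chain via Ironwood Capital LLC (R2): 62% × 17% = 10.54% of Highfield Energy Co.
Chain via Clearview Partners LP (R2): 62% × 59% = 36.58% of Highfield Energy Co.
Aggregating (R1): 10.54% + 36.58% = 47.12%.

47.12%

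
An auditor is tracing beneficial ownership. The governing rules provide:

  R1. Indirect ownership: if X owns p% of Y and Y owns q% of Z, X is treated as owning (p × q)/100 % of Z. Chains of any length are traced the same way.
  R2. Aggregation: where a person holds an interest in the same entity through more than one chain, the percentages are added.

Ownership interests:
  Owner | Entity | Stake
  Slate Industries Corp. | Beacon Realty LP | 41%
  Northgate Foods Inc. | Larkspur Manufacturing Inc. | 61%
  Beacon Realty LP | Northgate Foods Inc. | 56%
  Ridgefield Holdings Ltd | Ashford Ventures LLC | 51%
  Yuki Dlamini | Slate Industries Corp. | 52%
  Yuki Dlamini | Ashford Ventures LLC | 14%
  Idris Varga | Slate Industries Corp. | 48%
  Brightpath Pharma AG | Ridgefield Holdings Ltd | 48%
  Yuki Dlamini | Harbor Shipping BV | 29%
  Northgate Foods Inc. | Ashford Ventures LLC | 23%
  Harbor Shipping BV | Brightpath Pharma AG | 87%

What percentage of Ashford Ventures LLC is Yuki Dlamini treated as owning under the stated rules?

Chain via Slate Industries Corp. → Beacon Realty LP → Northgate Foods Inc. (R1): 52% × 41% × 56% × 23% = 2.746016% of Ashford Ventures LLC.
Chain via Harbor Shipping BV → Brightpath Pharma AG → Ridgefield Holdings Ltd (R1): 29% × 87% × 48% × 51% = 6.176304% of Ashford Ventures LLC.
Direct interest in Ashford Ventures LLC: 14%.
Aggregating (R2): 2.746016% + 6.176304% + 14% = 22.92232%.

22.92232%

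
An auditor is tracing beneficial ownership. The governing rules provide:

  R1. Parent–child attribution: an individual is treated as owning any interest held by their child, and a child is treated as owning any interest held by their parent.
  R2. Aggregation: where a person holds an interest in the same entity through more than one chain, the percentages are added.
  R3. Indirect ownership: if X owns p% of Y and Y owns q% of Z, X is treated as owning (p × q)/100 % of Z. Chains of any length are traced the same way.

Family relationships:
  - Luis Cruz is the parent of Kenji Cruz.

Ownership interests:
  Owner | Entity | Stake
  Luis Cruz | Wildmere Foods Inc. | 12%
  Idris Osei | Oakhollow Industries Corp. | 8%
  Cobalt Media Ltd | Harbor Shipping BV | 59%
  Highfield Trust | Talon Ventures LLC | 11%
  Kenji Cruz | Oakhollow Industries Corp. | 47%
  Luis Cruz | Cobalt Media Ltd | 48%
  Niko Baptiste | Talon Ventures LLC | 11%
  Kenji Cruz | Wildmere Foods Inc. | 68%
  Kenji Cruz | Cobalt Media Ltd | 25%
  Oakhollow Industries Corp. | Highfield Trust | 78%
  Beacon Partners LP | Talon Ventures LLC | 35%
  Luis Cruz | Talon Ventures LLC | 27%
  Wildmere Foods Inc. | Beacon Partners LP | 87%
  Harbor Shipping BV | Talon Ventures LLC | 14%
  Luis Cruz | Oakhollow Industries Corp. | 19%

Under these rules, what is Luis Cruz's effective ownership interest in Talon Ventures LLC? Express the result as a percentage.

63.0526%

By parent–child attribution (R1), Luis Cruz is treated as also owning Kenji Cruz's interest in Cobalt Media Ltd, giving 48% + 25% = 73%.
By parent–child attribution (R1), Luis Cruz is treated as also owning Kenji Cruz's interest in Wildmere Foods Inc, giving 12% + 68% = 80%.
By parent–child attribution (R1), Luis Cruz is treated as also owning Kenji Cruz's interest in Oakhollow Industries Corp, giving 19% + 47% = 66%.
Chain via Cobalt Media Ltd → Harbor Shipping BV (R3): 73% × 59% × 14% = 6.0298% of Talon Ventures LLC.
Chain via Wildmere Foods Inc. → Beacon Partners LP (R3): 80% × 87% × 35% = 24.36% of Talon Ventures LLC.
Chain via Oakhollow Industries Corp. → Highfield Trust (R3): 66% × 78% × 11% = 5.6628% of Talon Ventures LLC.
Direct interest in Talon Ventures LLC: 27%.
Aggregating (R2): 6.0298% + 24.36% + 5.6628% + 27% = 63.0526%.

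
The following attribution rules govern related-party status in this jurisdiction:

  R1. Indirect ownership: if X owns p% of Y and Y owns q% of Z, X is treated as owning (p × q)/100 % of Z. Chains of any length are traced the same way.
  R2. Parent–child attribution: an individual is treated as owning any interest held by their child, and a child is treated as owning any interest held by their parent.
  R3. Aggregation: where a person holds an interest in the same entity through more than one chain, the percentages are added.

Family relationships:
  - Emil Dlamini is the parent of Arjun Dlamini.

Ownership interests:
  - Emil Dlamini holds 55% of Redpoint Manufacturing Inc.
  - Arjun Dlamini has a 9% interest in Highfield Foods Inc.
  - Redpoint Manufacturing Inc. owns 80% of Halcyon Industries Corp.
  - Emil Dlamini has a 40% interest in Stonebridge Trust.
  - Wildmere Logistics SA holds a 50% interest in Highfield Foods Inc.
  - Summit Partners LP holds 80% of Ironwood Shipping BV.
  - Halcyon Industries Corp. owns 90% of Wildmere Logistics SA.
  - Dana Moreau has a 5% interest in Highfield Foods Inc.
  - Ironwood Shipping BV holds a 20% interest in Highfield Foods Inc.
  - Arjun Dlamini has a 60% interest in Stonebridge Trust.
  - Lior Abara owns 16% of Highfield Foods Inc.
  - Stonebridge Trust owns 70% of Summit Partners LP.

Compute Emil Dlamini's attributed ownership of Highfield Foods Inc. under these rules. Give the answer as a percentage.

By parent–child attribution (R2), Emil Dlamini is treated as also owning Arjun Dlamini's interest in Stonebridge Trust, giving 40% + 60% = 100%.
By parent–child attribution (R2), Emil Dlamini is treated as owning Arjun Dlamini's 9% interest in Highfield Foods Inc.
Chain via Redpoint Manufacturing Inc. → Halcyon Industries Corp. → Wildmere Logistics SA (R1): 55% × 80% × 90% × 50% = 19.8% of Highfield Foods Inc.
Chain via Stonebridge Trust → Summit Partners LP → Ironwood Shipping BV (R1): 100% × 70% × 80% × 20% = 11.2% of Highfield Foods Inc.
Direct interest in Highfield Foods Inc: 9%.
Aggregating (R3): 19.8% + 11.2% + 9% = 40%.

40%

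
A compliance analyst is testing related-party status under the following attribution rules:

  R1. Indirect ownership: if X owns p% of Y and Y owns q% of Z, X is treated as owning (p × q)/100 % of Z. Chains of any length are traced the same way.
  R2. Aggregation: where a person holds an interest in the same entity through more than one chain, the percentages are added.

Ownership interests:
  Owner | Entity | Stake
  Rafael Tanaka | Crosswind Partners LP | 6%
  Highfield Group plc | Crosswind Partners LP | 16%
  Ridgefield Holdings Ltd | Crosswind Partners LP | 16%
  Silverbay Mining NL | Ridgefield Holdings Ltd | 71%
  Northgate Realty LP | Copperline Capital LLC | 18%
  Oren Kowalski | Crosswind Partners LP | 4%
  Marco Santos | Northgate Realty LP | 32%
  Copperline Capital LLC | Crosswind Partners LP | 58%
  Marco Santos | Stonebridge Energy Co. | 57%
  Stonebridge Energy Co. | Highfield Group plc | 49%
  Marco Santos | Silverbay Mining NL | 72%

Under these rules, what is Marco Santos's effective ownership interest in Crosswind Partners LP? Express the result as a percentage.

15.9888%

Chain via Northgate Realty LP → Copperline Capital LLC (R1): 32% × 18% × 58% = 3.3408% of Crosswind Partners LP.
Chain via Silverbay Mining NL → Ridgefield Holdings Ltd (R1): 72% × 71% × 16% = 8.1792% of Crosswind Partners LP.
Chain via Stonebridge Energy Co. → Highfield Group plc (R1): 57% × 49% × 16% = 4.4688% of Crosswind Partners LP.
Aggregating (R2): 3.3408% + 8.1792% + 4.4688% = 15.9888%.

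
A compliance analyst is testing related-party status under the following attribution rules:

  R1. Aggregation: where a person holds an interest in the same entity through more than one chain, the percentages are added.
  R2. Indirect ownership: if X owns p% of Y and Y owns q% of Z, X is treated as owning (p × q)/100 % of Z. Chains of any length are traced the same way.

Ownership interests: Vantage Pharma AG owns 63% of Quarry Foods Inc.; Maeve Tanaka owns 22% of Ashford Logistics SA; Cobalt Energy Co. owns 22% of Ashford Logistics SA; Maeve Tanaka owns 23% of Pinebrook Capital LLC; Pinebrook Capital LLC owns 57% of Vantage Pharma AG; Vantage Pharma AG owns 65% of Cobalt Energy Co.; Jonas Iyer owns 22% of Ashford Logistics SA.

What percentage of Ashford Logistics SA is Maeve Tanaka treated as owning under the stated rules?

Chain via Pinebrook Capital LLC → Vantage Pharma AG → Cobalt Energy Co. (R2): 23% × 57% × 65% × 22% = 1.87473% of Ashford Logistics SA.
Direct interest in Ashford Logistics SA: 22%.
Aggregating (R1): 1.87473% + 22% = 23.87473%.

23.87473%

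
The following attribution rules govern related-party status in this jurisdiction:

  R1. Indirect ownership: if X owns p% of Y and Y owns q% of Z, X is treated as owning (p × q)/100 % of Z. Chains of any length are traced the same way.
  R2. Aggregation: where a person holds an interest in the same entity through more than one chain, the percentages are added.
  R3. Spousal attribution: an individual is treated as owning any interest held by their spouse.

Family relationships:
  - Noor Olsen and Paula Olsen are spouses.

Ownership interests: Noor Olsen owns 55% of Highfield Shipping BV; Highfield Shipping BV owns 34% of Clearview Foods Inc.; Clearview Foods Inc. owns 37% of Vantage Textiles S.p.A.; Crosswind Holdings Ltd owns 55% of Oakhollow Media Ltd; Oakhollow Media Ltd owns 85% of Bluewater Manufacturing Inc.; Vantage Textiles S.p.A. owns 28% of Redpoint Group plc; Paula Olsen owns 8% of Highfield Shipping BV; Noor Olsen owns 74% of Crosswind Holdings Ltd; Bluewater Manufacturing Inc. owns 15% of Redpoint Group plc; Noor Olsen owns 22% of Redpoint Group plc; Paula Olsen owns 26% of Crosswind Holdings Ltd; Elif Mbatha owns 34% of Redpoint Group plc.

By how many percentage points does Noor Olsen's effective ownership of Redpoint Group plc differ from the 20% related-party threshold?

By spousal attribution (R3), Noor Olsen is treated as also owning Paula Olsen's interest in Crosswind Holdings Ltd, giving 74% + 26% = 100%.
By spousal attribution (R3), Noor Olsen is treated as also owning Paula Olsen's interest in Highfield Shipping BV, giving 55% + 8% = 63%.
Chain via Crosswind Holdings Ltd → Oakhollow Media Ltd → Bluewater Manufacturing Inc. (R1): 100% × 55% × 85% × 15% = 7.0125% of Redpoint Group plc.
Chain via Highfield Shipping BV → Clearview Foods Inc. → Vantage Textiles S.p.A. (R1): 63% × 34% × 37% × 28% = 2.219112% of Redpoint Group plc.
Direct interest in Redpoint Group plc: 22%.
Aggregating (R2): 7.0125% + 2.219112% + 22% = 31.231612%.
31.231612% exceeds the 20% threshold by 11.231612 percentage points.

11.231612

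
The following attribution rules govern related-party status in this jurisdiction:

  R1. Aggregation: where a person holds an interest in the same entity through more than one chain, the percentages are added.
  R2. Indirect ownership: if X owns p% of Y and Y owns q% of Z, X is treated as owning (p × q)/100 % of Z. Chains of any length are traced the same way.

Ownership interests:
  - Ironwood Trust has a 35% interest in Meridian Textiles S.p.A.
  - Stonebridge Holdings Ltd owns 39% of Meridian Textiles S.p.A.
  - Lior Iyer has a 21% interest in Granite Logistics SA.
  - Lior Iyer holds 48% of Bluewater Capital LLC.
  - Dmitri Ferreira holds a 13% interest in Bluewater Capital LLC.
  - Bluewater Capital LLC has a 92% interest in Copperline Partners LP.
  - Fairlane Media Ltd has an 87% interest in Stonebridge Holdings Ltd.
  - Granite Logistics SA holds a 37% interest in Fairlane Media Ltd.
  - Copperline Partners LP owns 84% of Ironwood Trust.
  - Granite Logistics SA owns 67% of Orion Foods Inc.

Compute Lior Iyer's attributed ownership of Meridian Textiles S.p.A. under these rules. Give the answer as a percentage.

15.619401%

Chain via Bluewater Capital LLC → Copperline Partners LP → Ironwood Trust (R2): 48% × 92% × 84% × 35% = 12.98304% of Meridian Textiles S.p.A.
Chain via Granite Logistics SA → Fairlane Media Ltd → Stonebridge Holdings Ltd (R2): 21% × 37% × 87% × 39% = 2.636361% of Meridian Textiles S.p.A.
Aggregating (R1): 12.98304% + 2.636361% = 15.619401%.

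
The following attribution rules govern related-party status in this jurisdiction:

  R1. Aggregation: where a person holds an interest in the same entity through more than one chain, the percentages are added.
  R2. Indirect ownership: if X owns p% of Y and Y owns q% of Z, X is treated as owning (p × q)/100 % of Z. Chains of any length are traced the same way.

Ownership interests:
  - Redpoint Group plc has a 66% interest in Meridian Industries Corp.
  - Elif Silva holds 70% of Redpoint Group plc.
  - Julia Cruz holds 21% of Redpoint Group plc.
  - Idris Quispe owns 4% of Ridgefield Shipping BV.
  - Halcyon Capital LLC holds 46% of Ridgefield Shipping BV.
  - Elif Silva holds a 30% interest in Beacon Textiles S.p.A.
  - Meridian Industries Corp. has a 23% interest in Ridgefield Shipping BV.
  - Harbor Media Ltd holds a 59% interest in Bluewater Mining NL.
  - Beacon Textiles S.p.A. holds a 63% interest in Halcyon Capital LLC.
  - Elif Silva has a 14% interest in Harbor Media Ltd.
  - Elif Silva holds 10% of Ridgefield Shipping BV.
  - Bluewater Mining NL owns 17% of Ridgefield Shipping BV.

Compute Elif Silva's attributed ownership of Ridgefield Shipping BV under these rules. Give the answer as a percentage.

30.7242%

Chain via Beacon Textiles S.p.A. → Halcyon Capital LLC (R2): 30% × 63% × 46% = 8.694% of Ridgefield Shipping BV.
Chain via Harbor Media Ltd → Bluewater Mining NL (R2): 14% × 59% × 17% = 1.4042% of Ridgefield Shipping BV.
Chain via Redpoint Group plc → Meridian Industries Corp. (R2): 70% × 66% × 23% = 10.626% of Ridgefield Shipping BV.
Direct interest in Ridgefield Shipping BV: 10%.
Aggregating (R1): 8.694% + 1.4042% + 10.626% + 10% = 30.7242%.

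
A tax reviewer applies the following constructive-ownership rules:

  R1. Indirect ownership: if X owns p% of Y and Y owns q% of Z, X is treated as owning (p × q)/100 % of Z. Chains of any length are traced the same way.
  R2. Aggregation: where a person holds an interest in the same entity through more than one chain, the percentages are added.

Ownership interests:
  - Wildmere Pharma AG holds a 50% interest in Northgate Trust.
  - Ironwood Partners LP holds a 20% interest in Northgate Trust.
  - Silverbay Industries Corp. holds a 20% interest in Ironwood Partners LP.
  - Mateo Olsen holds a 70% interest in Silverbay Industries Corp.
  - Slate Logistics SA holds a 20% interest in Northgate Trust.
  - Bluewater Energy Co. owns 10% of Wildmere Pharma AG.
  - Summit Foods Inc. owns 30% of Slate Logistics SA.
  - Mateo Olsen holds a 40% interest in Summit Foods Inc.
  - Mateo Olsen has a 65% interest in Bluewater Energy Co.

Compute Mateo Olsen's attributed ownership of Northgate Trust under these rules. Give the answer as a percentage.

Chain via Summit Foods Inc. → Slate Logistics SA (R1): 40% × 30% × 20% = 2.4% of Northgate Trust.
Chain via Silverbay Industries Corp. → Ironwood Partners LP (R1): 70% × 20% × 20% = 2.8% of Northgate Trust.
Chain via Bluewater Energy Co. → Wildmere Pharma AG (R1): 65% × 10% × 50% = 3.25% of Northgate Trust.
Aggregating (R2): 2.4% + 2.8% + 3.25% = 8.45%.

8.45%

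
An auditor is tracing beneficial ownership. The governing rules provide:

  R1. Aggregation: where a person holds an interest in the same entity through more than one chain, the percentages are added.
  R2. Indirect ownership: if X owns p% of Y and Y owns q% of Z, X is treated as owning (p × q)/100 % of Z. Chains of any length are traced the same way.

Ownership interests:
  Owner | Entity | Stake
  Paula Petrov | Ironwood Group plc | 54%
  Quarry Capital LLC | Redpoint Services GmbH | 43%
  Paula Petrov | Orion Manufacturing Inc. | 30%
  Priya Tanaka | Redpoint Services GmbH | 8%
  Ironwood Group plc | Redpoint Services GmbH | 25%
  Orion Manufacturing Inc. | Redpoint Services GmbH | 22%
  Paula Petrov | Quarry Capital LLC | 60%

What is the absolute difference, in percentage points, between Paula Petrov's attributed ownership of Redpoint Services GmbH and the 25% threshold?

Chain via Ironwood Group plc (R2): 54% × 25% = 13.5% of Redpoint Services GmbH.
Chain via Quarry Capital LLC (R2): 60% × 43% = 25.8% of Redpoint Services GmbH.
Chain via Orion Manufacturing Inc. (R2): 30% × 22% = 6.6% of Redpoint Services GmbH.
Aggregating (R1): 13.5% + 25.8% + 6.6% = 45.9%.
45.9% exceeds the 25% threshold by 20.9 percentage points.

20.9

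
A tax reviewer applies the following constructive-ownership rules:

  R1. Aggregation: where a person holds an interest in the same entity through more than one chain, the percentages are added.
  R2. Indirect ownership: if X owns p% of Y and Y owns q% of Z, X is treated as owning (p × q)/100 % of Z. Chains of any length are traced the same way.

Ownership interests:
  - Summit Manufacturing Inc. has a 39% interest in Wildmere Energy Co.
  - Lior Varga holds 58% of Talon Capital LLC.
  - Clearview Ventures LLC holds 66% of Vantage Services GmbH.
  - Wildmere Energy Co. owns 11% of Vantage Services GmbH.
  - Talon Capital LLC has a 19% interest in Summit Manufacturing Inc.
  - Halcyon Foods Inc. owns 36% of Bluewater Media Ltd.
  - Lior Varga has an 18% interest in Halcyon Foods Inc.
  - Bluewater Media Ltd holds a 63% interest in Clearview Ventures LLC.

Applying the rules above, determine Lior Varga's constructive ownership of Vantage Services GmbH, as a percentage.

3.167142%

Chain via Talon Capital LLC → Summit Manufacturing Inc. → Wildmere Energy Co. (R2): 58% × 19% × 39% × 11% = 0.472758% of Vantage Services GmbH.
Chain via Halcyon Foods Inc. → Bluewater Media Ltd → Clearview Ventures LLC (R2): 18% × 36% × 63% × 66% = 2.694384% of Vantage Services GmbH.
Aggregating (R1): 0.472758% + 2.694384% = 3.167142%.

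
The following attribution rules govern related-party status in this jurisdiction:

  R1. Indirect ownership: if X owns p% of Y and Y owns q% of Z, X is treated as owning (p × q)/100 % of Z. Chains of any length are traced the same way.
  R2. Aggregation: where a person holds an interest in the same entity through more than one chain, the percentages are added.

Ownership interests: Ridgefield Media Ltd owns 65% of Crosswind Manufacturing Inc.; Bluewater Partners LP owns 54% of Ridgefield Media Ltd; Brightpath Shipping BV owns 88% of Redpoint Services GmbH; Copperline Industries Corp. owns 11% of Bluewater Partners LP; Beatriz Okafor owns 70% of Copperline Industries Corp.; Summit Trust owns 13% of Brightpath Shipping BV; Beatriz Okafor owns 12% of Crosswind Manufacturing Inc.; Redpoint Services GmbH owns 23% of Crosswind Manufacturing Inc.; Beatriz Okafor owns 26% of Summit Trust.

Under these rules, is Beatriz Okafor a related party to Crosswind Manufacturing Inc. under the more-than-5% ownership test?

Chain via Copperline Industries Corp. → Bluewater Partners LP → Ridgefield Media Ltd (R1): 70% × 11% × 54% × 65% = 2.7027% of Crosswind Manufacturing Inc.
Chain via Summit Trust → Brightpath Shipping BV → Redpoint Services GmbH (R1): 26% × 13% × 88% × 23% = 0.684112% of Crosswind Manufacturing Inc.
Direct interest in Crosswind Manufacturing Inc: 12%.
Aggregating (R2): 2.7027% + 0.684112% + 12% = 15.386812%.
15.386812% exceeds the 5% threshold, so Beatriz is a related party to Crosswind Manufacturing Inc.

Yes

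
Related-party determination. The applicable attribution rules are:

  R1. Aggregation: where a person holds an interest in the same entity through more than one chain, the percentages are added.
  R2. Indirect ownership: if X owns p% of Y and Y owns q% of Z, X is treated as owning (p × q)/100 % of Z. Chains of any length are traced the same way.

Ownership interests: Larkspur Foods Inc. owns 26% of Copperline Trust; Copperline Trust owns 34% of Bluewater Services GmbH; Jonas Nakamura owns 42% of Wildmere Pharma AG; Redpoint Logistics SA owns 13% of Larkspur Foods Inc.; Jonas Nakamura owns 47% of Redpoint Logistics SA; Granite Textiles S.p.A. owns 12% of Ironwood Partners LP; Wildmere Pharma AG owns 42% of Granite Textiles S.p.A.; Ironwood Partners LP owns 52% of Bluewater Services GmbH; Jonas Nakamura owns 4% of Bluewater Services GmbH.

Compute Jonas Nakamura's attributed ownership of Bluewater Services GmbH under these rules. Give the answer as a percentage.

5.64086%

Chain via Redpoint Logistics SA → Larkspur Foods Inc. → Copperline Trust (R2): 47% × 13% × 26% × 34% = 0.540124% of Bluewater Services GmbH.
Chain via Wildmere Pharma AG → Granite Textiles S.p.A. → Ironwood Partners LP (R2): 42% × 42% × 12% × 52% = 1.100736% of Bluewater Services GmbH.
Direct interest in Bluewater Services GmbH: 4%.
Aggregating (R1): 0.540124% + 1.100736% + 4% = 5.64086%.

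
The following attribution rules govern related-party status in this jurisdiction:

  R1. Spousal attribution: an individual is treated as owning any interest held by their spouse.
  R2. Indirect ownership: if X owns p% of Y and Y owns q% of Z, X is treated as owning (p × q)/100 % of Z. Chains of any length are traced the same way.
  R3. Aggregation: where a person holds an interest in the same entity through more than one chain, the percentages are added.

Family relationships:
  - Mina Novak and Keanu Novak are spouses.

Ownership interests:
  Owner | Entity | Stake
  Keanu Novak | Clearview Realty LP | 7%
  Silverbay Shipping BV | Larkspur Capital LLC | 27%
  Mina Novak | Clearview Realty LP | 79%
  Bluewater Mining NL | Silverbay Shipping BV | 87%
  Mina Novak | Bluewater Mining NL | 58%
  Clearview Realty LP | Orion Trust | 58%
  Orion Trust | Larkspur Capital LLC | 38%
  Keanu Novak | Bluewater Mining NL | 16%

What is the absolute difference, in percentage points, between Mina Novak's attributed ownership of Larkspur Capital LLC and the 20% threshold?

By spousal attribution (R1), Mina Novak is treated as also owning Keanu Novak's interest in Clearview Realty LP, giving 79% + 7% = 86%.
By spousal attribution (R1), Mina Novak is treated as also owning Keanu Novak's interest in Bluewater Mining NL, giving 58% + 16% = 74%.
Chain via Clearview Realty LP → Orion Trust (R2): 86% × 58% × 38% = 18.9544% of Larkspur Capital LLC.
Chain via Bluewater Mining NL → Silverbay Shipping BV (R2): 74% × 87% × 27% = 17.3826% of Larkspur Capital LLC.
Aggregating (R3): 18.9544% + 17.3826% = 36.337%.
36.337% exceeds the 20% threshold by 16.337 percentage points.

16.337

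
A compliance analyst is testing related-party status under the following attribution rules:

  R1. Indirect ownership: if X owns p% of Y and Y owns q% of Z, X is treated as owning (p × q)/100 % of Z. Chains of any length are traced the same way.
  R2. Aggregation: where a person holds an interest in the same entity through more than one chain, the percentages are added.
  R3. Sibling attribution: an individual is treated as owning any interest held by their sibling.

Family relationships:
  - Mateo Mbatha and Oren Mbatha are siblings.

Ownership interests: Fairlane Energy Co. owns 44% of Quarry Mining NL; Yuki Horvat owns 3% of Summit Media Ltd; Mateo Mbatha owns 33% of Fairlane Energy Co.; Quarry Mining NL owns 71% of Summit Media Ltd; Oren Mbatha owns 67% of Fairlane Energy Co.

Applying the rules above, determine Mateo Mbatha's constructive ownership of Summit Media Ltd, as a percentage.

By sibling attribution (R3), Mateo Mbatha is treated as also owning Oren Mbatha's interest in Fairlane Energy Co, giving 33% + 67% = 100%.
Chain via Fairlane Energy Co. → Quarry Mining NL (R1): 100% × 44% × 71% = 31.24% of Summit Media Ltd.

31.24%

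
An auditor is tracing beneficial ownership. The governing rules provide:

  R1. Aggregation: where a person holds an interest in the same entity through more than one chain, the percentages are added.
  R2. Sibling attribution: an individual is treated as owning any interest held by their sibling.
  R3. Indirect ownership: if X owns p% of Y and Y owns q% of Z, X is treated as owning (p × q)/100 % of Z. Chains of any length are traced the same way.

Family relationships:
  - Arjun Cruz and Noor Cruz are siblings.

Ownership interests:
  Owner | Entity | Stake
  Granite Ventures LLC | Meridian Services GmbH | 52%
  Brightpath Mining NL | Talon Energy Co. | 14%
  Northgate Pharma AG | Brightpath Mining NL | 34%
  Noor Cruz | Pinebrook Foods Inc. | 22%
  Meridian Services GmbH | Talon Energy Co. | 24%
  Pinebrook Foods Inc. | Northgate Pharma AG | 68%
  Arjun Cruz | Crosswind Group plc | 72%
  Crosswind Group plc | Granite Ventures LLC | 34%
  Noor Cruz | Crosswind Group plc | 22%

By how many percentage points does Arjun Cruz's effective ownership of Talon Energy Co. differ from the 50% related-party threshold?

45.299296

By sibling attribution (R2), Arjun Cruz is treated as also owning Noor Cruz's interest in Crosswind Group plc, giving 72% + 22% = 94%.
By sibling attribution (R2), Arjun Cruz is treated as owning Noor Cruz's 22% interest in Pinebrook Foods Inc.
Chain via Crosswind Group plc → Granite Ventures LLC → Meridian Services GmbH (R3): 94% × 34% × 52% × 24% = 3.988608% of Talon Energy Co.
Chain via Pinebrook Foods Inc. → Northgate Pharma AG → Brightpath Mining NL (R3): 22% × 68% × 34% × 14% = 0.712096% of Talon Energy Co.
Aggregating (R1): 3.988608% + 0.712096% = 4.700704%.
4.700704% falls short of the 50% threshold by 45.299296 percentage points.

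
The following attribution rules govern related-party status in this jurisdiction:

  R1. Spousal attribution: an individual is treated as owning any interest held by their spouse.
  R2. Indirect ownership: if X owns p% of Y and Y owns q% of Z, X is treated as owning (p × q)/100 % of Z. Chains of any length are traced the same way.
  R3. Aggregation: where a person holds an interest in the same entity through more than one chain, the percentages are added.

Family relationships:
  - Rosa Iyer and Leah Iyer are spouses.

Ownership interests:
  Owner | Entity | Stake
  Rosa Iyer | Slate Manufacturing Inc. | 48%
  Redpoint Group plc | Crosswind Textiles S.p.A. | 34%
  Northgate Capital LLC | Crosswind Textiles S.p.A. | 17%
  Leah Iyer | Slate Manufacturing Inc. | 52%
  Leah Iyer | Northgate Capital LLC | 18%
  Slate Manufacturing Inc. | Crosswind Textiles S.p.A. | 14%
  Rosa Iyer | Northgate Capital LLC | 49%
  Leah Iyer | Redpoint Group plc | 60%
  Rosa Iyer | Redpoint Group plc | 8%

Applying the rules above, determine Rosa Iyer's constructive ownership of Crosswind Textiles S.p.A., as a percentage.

48.51%

By spousal attribution (R1), Rosa Iyer is treated as also owning Leah Iyer's interest in Slate Manufacturing Inc, giving 48% + 52% = 100%.
By spousal attribution (R1), Rosa Iyer is treated as also owning Leah Iyer's interest in Redpoint Group plc, giving 8% + 60% = 68%.
By spousal attribution (R1), Rosa Iyer is treated as also owning Leah Iyer's interest in Northgate Capital LLC, giving 49% + 18% = 67%.
Chain via Slate Manufacturing Inc. (R2): 100% × 14% = 14% of Crosswind Textiles S.p.A.
Chain via Redpoint Group plc (R2): 68% × 34% = 23.12% of Crosswind Textiles S.p.A.
Chain via Northgate Capital LLC (R2): 67% × 17% = 11.39% of Crosswind Textiles S.p.A.
Aggregating (R3): 14% + 23.12% + 11.39% = 48.51%.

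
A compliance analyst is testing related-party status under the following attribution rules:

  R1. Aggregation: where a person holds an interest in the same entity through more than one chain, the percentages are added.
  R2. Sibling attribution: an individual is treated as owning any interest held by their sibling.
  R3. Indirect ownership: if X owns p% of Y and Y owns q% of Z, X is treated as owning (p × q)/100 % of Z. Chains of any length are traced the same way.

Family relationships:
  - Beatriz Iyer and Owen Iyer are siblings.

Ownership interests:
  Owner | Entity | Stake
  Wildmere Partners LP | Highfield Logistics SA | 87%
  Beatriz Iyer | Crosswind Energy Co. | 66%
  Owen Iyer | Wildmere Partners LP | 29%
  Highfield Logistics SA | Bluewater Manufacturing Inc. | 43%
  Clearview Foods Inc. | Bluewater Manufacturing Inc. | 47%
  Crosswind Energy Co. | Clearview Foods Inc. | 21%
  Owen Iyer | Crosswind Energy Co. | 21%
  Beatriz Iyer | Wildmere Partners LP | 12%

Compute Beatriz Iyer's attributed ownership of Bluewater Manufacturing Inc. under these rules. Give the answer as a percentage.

23.925%

By sibling attribution (R2), Beatriz Iyer is treated as also owning Owen Iyer's interest in Crosswind Energy Co, giving 66% + 21% = 87%.
By sibling attribution (R2), Beatriz Iyer is treated as also owning Owen Iyer's interest in Wildmere Partners LP, giving 12% + 29% = 41%.
Chain via Crosswind Energy Co. → Clearview Foods Inc. (R3): 87% × 21% × 47% = 8.5869% of Bluewater Manufacturing Inc.
Chain via Wildmere Partners LP → Highfield Logistics SA (R3): 41% × 87% × 43% = 15.3381% of Bluewater Manufacturing Inc.
Aggregating (R1): 8.5869% + 15.3381% = 23.925%.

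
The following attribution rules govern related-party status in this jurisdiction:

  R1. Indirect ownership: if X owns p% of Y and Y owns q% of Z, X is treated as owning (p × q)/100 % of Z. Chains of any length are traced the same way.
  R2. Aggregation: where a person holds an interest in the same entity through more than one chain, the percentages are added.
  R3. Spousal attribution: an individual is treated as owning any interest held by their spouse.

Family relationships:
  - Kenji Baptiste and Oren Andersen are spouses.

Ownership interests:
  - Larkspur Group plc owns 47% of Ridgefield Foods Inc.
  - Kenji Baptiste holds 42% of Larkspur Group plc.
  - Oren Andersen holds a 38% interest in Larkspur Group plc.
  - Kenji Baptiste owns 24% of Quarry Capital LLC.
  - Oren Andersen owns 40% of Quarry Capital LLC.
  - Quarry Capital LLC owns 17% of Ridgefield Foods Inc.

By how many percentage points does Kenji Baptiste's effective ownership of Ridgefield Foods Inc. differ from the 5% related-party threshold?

By spousal attribution (R3), Kenji Baptiste is treated as also owning Oren Andersen's interest in Larkspur Group plc, giving 42% + 38% = 80%.
By spousal attribution (R3), Kenji Baptiste is treated as also owning Oren Andersen's interest in Quarry Capital LLC, giving 24% + 40% = 64%.
Chain via Larkspur Group plc (R1): 80% × 47% = 37.6% of Ridgefield Foods Inc.
Chain via Quarry Capital LLC (R1): 64% × 17% = 10.88% of Ridgefield Foods Inc.
Aggregating (R2): 37.6% + 10.88% = 48.48%.
48.48% exceeds the 5% threshold by 43.48 percentage points.

43.48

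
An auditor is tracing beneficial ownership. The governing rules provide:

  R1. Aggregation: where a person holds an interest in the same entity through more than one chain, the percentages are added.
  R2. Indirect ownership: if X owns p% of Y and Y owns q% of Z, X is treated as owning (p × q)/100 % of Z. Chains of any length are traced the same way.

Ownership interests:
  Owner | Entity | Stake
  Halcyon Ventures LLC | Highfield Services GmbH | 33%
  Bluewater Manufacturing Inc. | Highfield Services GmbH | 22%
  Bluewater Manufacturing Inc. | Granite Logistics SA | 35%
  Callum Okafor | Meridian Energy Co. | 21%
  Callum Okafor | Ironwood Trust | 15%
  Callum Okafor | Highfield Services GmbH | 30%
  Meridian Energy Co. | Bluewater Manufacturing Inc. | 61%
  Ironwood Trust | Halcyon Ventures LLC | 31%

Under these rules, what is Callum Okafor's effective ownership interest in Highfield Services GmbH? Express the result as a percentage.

Chain via Ironwood Trust → Halcyon Ventures LLC (R2): 15% × 31% × 33% = 1.5345% of Highfield Services GmbH.
Chain via Meridian Energy Co. → Bluewater Manufacturing Inc. (R2): 21% × 61% × 22% = 2.8182% of Highfield Services GmbH.
Direct interest in Highfield Services GmbH: 30%.
Aggregating (R1): 1.5345% + 2.8182% + 30% = 34.3527%.

34.3527%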